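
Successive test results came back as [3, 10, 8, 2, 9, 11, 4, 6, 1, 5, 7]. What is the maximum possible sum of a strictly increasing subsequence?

Let S[i] be the best sum of a strictly increasing subsequence ending at i:
i:      1  2  3  4  5  6  7  8  9 10 11
a[i]:   3 10  8  2  9 11  4  6  1  5  7
S:      3 13 11  2 20 31  7 13  1 12 20
Maximum is 31 (e.g. 3 + 8 + 9 + 11).

31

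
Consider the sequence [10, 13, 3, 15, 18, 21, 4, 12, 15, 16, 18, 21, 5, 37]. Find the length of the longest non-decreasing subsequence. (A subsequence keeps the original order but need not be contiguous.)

8

Track the smallest tail for each achievable length (allowing ties):
10 → extends → [10]
13 → extends → [10, 13]
3 → replaces 10 → [3, 13]
15 → extends → [3, 13, 15]
18 → extends → [3, 13, 15, 18]
21 → extends → [3, 13, 15, 18, 21]
4 → replaces 13 → [3, 4, 15, 18, 21]
12 → replaces 15 → [3, 4, 12, 18, 21]
15 → replaces 18 → [3, 4, 12, 15, 21]
16 → replaces 21 → [3, 4, 12, 15, 16]
18 → extends → [3, 4, 12, 15, 16, 18]
21 → extends → [3, 4, 12, 15, 16, 18, 21]
5 → replaces 12 → [3, 4, 5, 15, 16, 18, 21]
37 → extends → [3, 4, 5, 15, 16, 18, 21, 37]
Eight tails, so the longest non-decreasing subsequence has length 8 (e.g. 10, 13, 15, 15, 16, 18, 21, 37).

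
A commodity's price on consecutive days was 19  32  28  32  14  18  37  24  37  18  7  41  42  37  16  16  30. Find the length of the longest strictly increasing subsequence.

6

Track the smallest tail for each achievable length (strict):
19 → extends → [19]
32 → extends → [19, 32]
28 → replaces 32 → [19, 28]
32 → extends → [19, 28, 32]
14 → replaces 19 → [14, 28, 32]
18 → replaces 28 → [14, 18, 32]
37 → extends → [14, 18, 32, 37]
24 → replaces 32 → [14, 18, 24, 37]
37 → already a tail → [14, 18, 24, 37]
18 → already a tail → [14, 18, 24, 37]
7 → replaces 14 → [7, 18, 24, 37]
41 → extends → [7, 18, 24, 37, 41]
42 → extends → [7, 18, 24, 37, 41, 42]
37 → already a tail → [7, 18, 24, 37, 41, 42]
16 → replaces 18 → [7, 16, 24, 37, 41, 42]
16 → already a tail → [7, 16, 24, 37, 41, 42]
30 → replaces 37 → [7, 16, 24, 30, 41, 42]
Six tails, so the longest strictly increasing subsequence has length 6 (e.g. 19, 28, 32, 37, 41, 42).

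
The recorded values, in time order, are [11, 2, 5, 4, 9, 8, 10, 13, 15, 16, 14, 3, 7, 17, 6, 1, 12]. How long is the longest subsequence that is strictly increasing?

8

Track the smallest tail for each achievable length (strict):
11 → extends → [11]
2 → replaces 11 → [2]
5 → extends → [2, 5]
4 → replaces 5 → [2, 4]
9 → extends → [2, 4, 9]
8 → replaces 9 → [2, 4, 8]
10 → extends → [2, 4, 8, 10]
13 → extends → [2, 4, 8, 10, 13]
15 → extends → [2, 4, 8, 10, 13, 15]
16 → extends → [2, 4, 8, 10, 13, 15, 16]
14 → replaces 15 → [2, 4, 8, 10, 13, 14, 16]
3 → replaces 4 → [2, 3, 8, 10, 13, 14, 16]
7 → replaces 8 → [2, 3, 7, 10, 13, 14, 16]
17 → extends → [2, 3, 7, 10, 13, 14, 16, 17]
6 → replaces 7 → [2, 3, 6, 10, 13, 14, 16, 17]
1 → replaces 2 → [1, 3, 6, 10, 13, 14, 16, 17]
12 → replaces 13 → [1, 3, 6, 10, 12, 14, 16, 17]
Eight tails, so the longest strictly increasing subsequence has length 8 (e.g. 2, 5, 9, 10, 13, 15, 16, 17).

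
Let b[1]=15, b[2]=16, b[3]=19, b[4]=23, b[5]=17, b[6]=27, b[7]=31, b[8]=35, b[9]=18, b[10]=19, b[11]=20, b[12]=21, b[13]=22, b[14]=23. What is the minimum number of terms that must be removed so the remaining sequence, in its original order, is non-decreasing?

Fewest deletions = n − (longest non-decreasing subsequence).
Patience tails:
15 → extends → [15]
16 → extends → [15, 16]
19 → extends → [15, 16, 19]
23 → extends → [15, 16, 19, 23]
17 → replaces 19 → [15, 16, 17, 23]
27 → extends → [15, 16, 17, 23, 27]
31 → extends → [15, 16, 17, 23, 27, 31]
35 → extends → [15, 16, 17, 23, 27, 31, 35]
18 → replaces 23 → [15, 16, 17, 18, 27, 31, 35]
19 → replaces 27 → [15, 16, 17, 18, 19, 31, 35]
20 → replaces 31 → [15, 16, 17, 18, 19, 20, 35]
21 → replaces 35 → [15, 16, 17, 18, 19, 20, 21]
22 → extends → [15, 16, 17, 18, 19, 20, 21, 22]
23 → extends → [15, 16, 17, 18, 19, 20, 21, 22, 23]
Longest non-decreasing subsequence has length 9, so deletions = 14 − 9 = 5.

5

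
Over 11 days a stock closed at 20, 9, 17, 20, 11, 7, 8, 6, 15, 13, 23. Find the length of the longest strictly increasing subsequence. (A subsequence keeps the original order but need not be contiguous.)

4

Let dp[i] be the length of the longest such subsequence ending at index i:
i:      1  2  3  4  5  6  7  8  9 10 11
a[i]:  20  9 17 20 11  7  8  6 15 13 23
dp:     1  1  2  3  2  1  2  1  3  3  4
Maximum dp value is 4.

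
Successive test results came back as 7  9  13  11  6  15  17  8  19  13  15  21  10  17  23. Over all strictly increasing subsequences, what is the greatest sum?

124

Let S[i] be the best sum of a strictly increasing subsequence ending at i:
i:       1   2   3   4   5   6   7   8   9  10  11  12  13  14  15
a[i]:    7   9  13  11   6  15  17   8  19  13  15  21  10  17  23
S:       7  16  29  27   6  44  61  15  80  40  55 101  26  72 124
Maximum is 124 (e.g. 7 + 9 + 13 + 15 + 17 + 19 + 21 + 23).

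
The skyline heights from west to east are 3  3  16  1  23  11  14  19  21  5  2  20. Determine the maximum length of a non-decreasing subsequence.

6

Track the smallest tail for each achievable length (allowing ties):
3 → extends → [3]
3 → extends → [3, 3]
16 → extends → [3, 3, 16]
1 → replaces 3 → [1, 3, 16]
23 → extends → [1, 3, 16, 23]
11 → replaces 16 → [1, 3, 11, 23]
14 → replaces 23 → [1, 3, 11, 14]
19 → extends → [1, 3, 11, 14, 19]
21 → extends → [1, 3, 11, 14, 19, 21]
5 → replaces 11 → [1, 3, 5, 14, 19, 21]
2 → replaces 3 → [1, 2, 5, 14, 19, 21]
20 → replaces 21 → [1, 2, 5, 14, 19, 20]
Six tails, so the longest non-decreasing subsequence has length 6 (e.g. 3, 3, 11, 14, 19, 21).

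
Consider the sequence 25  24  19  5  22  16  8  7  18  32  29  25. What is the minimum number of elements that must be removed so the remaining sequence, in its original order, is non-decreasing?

8

Fewest deletions = n − (longest non-decreasing subsequence).
i:      1  2  3  4  5  6  7  8  9 10 11 12
a[i]:  25 24 19  5 22 16  8  7 18 32 29 25
dp:     1  1  1  1  2  2  2  2  3  4  4  4
max dp = 4, so deletions = 12 − 4 = 8.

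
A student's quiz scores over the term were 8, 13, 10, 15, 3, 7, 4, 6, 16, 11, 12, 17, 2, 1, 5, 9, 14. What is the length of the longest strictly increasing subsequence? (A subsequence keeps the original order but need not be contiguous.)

6

Track the smallest tail for each achievable length (strict):
8 → extends → [8]
13 → extends → [8, 13]
10 → replaces 13 → [8, 10]
15 → extends → [8, 10, 15]
3 → replaces 8 → [3, 10, 15]
7 → replaces 10 → [3, 7, 15]
4 → replaces 7 → [3, 4, 15]
6 → replaces 15 → [3, 4, 6]
16 → extends → [3, 4, 6, 16]
11 → replaces 16 → [3, 4, 6, 11]
12 → extends → [3, 4, 6, 11, 12]
17 → extends → [3, 4, 6, 11, 12, 17]
2 → replaces 3 → [2, 4, 6, 11, 12, 17]
1 → replaces 2 → [1, 4, 6, 11, 12, 17]
5 → replaces 6 → [1, 4, 5, 11, 12, 17]
9 → replaces 11 → [1, 4, 5, 9, 12, 17]
14 → replaces 17 → [1, 4, 5, 9, 12, 14]
Six tails, so the longest strictly increasing subsequence has length 6 (e.g. 3, 4, 6, 11, 12, 17).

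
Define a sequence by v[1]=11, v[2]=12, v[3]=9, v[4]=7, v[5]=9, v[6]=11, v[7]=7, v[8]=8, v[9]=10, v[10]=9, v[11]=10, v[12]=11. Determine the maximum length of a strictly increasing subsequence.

Let dp[i] be the length of the longest such subsequence ending at index i:
i:      1  2  3  4  5  6  7  8  9 10 11 12
v[i]:  11 12  9  7  9 11  7  8 10  9 10 11
dp:     1  2  1  1  2  3  1  2  3  3  4  5
Maximum dp value is 5.

5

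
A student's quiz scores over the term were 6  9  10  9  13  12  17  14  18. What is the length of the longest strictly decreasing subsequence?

2

Negate each value so 'decreasing' becomes 'increasing', then run patience tails on the negated sequence:
-6 → extends → [-6]
-9 → replaces -6 → [-9]
-10 → replaces -9 → [-10]
-9 → extends → [-10, -9]
-13 → replaces -10 → [-13, -9]
-12 → replaces -9 → [-13, -12]
-17 → replaces -13 → [-17, -12]
-14 → replaces -12 → [-17, -14]
-18 → replaces -17 → [-18, -14]
Two tails, so the longest strictly decreasing subsequence of the original has length 2.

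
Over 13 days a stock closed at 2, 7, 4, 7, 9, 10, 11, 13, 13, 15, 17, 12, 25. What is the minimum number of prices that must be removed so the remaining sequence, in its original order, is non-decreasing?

2

Fewest deletions = n − (longest non-decreasing subsequence).
i:      1  2  3  4  5  6  7  8  9 10 11 12 13
a[i]:   2  7  4  7  9 10 11 13 13 15 17 12 25
dp:     1  2  2  3  4  5  6  7  8  9 10  7 11
max dp = 11, so deletions = 13 − 11 = 2.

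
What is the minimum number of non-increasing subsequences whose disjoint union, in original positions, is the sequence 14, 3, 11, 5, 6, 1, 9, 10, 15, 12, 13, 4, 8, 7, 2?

7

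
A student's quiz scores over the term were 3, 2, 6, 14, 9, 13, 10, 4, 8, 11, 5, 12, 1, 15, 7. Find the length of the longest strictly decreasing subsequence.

Negate each value so 'decreasing' becomes 'increasing', then run patience tails on the negated sequence:
-3 → extends → [-3]
-2 → extends → [-3, -2]
-6 → replaces -3 → [-6, -2]
-14 → replaces -6 → [-14, -2]
-9 → replaces -2 → [-14, -9]
-13 → replaces -9 → [-14, -13]
-10 → extends → [-14, -13, -10]
-4 → extends → [-14, -13, -10, -4]
-8 → replaces -4 → [-14, -13, -10, -8]
-11 → replaces -10 → [-14, -13, -11, -8]
-5 → extends → [-14, -13, -11, -8, -5]
-12 → replaces -11 → [-14, -13, -12, -8, -5]
-1 → extends → [-14, -13, -12, -8, -5, -1]
-15 → replaces -14 → [-15, -13, -12, -8, -5, -1]
-7 → replaces -5 → [-15, -13, -12, -8, -7, -1]
Six tails, so the longest strictly decreasing subsequence of the original has length 6.

6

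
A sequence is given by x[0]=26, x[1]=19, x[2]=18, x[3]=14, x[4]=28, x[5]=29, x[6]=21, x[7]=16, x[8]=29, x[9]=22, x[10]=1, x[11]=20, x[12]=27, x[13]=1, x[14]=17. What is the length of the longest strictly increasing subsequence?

4

Let dp[i] be the length of the longest such subsequence ending at index i:
i:      0  1  2  3  4  5  6  7  8  9 10 11 12 13 14
x[i]:  26 19 18 14 28 29 21 16 29 22  1 20 27  1 17
dp:     1  1  1  1  2  3  2  2  3  3  1  3  4  1  3
Maximum dp value is 4.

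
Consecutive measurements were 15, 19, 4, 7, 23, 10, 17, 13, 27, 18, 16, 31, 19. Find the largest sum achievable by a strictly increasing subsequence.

Let S[i] be the best sum of a strictly increasing subsequence ending at i:
i:       1   2   3   4   5   6   7   8   9  10  11  12  13
a[i]:   15  19   4   7  23  10  17  13  27  18  16  31  19
S:      15  34   4  11  57  21  38  34  84  56  50 115  75
Maximum is 115 (e.g. 15 + 19 + 23 + 27 + 31).

115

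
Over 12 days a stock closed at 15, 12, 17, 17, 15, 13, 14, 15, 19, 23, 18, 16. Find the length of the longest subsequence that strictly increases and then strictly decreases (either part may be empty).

inc[i] = longest strictly increasing subsequence ending at i; dec[i] = longest strictly decreasing subsequence starting at i:
i:      1  2  3  4  5  6  7  8  9 10 11 12
a[i]:  15 12 17 17 15 13 14 15 19 23 18 16
inc:    1  1  2  2  2  2  3  4  5  6  5  5
dec:    2  1  3  3  2  1  1  1  3  3  2  1
Best peak at i=10 (value 23): inc=6, dec=3, length 6+3−1 = 8.

8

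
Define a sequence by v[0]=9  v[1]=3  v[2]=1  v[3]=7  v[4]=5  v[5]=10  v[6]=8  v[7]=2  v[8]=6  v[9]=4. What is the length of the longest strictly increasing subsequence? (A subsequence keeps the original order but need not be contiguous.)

Track the smallest tail for each achievable length (strict):
9 → extends → [9]
3 → replaces 9 → [3]
1 → replaces 3 → [1]
7 → extends → [1, 7]
5 → replaces 7 → [1, 5]
10 → extends → [1, 5, 10]
8 → replaces 10 → [1, 5, 8]
2 → replaces 5 → [1, 2, 8]
6 → replaces 8 → [1, 2, 6]
4 → replaces 6 → [1, 2, 4]
Three tails, so the longest strictly increasing subsequence has length 3 (e.g. 3, 7, 10).

3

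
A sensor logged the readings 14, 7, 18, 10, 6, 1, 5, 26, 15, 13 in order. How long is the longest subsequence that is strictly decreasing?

Let dp[i] be the longest strictly decreasing subsequence ending at i:
i:      1  2  3  4  5  6  7  8  9 10
a[i]:  14  7 18 10  6  1  5 26 15 13
dp:     1  2  1  2  3  4  4  1  2  3
Maximum is 4.

4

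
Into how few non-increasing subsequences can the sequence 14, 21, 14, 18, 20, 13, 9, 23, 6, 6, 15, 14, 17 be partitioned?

The minimum number of non-increasing subsequences covering a sequence equals the length of its longest strictly increasing subsequence.
LIS length is 4 (e.g. 14, 18, 20, 23), so 4 piles are needed.

4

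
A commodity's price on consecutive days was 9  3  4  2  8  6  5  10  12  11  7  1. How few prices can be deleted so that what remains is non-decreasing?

Fewest deletions = n − (longest non-decreasing subsequence).
i:      1  2  3  4  5  6  7  8  9 10 11 12
a[i]:   9  3  4  2  8  6  5 10 12 11  7  1
dp:     1  1  2  1  3  3  3  4  5  5  4  1
max dp = 5, so deletions = 12 − 5 = 7.

7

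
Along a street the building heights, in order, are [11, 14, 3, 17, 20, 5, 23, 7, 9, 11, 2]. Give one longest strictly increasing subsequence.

11, 14, 17, 20, 23

Patience tails give the LIS length; then backtrack through the dp parents:
11 → extends → [11]
14 → extends → [11, 14]
3 → replaces 11 → [3, 14]
17 → extends → [3, 14, 17]
20 → extends → [3, 14, 17, 20]
5 → replaces 14 → [3, 5, 17, 20]
23 → extends → [3, 5, 17, 20, 23]
7 → replaces 17 → [3, 5, 7, 20, 23]
9 → replaces 20 → [3, 5, 7, 9, 23]
11 → replaces 23 → [3, 5, 7, 9, 11]
2 → replaces 3 → [2, 5, 7, 9, 11]
Length 5; one witness is 11, 14, 17, 20, 23.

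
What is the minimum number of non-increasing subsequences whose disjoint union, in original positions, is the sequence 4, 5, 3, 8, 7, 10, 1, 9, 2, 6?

Place each on the leftmost legal pile:
4 → new pile 1 (tops now [4])
5 → new pile 2 (tops now [4, 5])
3 → pile 1 (tops now [3, 5])
8 → new pile 3 (tops now [3, 5, 8])
7 → pile 3 (tops now [3, 5, 7])
10 → new pile 4 (tops now [3, 5, 7, 10])
1 → pile 1 (tops now [1, 5, 7, 10])
9 → pile 4 (tops now [1, 5, 7, 9])
2 → pile 2 (tops now [1, 2, 7, 9])
6 → pile 3 (tops now [1, 2, 6, 9])
Four piles.

4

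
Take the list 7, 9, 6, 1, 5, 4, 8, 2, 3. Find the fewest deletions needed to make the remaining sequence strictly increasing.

6

Fewest deletions = n − (longest strictly increasing subsequence).
Patience tails:
7 → extends → [7]
9 → extends → [7, 9]
6 → replaces 7 → [6, 9]
1 → replaces 6 → [1, 9]
5 → replaces 9 → [1, 5]
4 → replaces 5 → [1, 4]
8 → extends → [1, 4, 8]
2 → replaces 4 → [1, 2, 8]
3 → replaces 8 → [1, 2, 3]
Longest strictly increasing subsequence has length 3, so deletions = 9 − 3 = 6.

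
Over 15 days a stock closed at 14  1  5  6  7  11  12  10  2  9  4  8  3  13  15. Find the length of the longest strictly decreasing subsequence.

Negate each value so 'decreasing' becomes 'increasing', then run patience tails on the negated sequence:
-14 → extends → [-14]
-1 → extends → [-14, -1]
-5 → replaces -1 → [-14, -5]
-6 → replaces -5 → [-14, -6]
-7 → replaces -6 → [-14, -7]
-11 → replaces -7 → [-14, -11]
-12 → replaces -11 → [-14, -12]
-10 → extends → [-14, -12, -10]
-2 → extends → [-14, -12, -10, -2]
-9 → replaces -2 → [-14, -12, -10, -9]
-4 → extends → [-14, -12, -10, -9, -4]
-8 → replaces -4 → [-14, -12, -10, -9, -8]
-3 → extends → [-14, -12, -10, -9, -8, -3]
-13 → replaces -12 → [-14, -13, -10, -9, -8, -3]
-15 → replaces -14 → [-15, -13, -10, -9, -8, -3]
Six tails, so the longest strictly decreasing subsequence of the original has length 6.

6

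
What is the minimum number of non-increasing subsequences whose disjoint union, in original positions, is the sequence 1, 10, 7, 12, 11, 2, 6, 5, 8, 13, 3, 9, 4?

Place each on the leftmost legal pile:
1 → new pile 1 (tops now [1])
10 → new pile 2 (tops now [1, 10])
7 → pile 2 (tops now [1, 7])
12 → new pile 3 (tops now [1, 7, 12])
11 → pile 3 (tops now [1, 7, 11])
2 → pile 2 (tops now [1, 2, 11])
6 → pile 3 (tops now [1, 2, 6])
5 → pile 3 (tops now [1, 2, 5])
8 → new pile 4 (tops now [1, 2, 5, 8])
13 → new pile 5 (tops now [1, 2, 5, 8, 13])
3 → pile 3 (tops now [1, 2, 3, 8, 13])
9 → pile 5 (tops now [1, 2, 3, 8, 9])
4 → pile 4 (tops now [1, 2, 3, 4, 9])
Five piles.

5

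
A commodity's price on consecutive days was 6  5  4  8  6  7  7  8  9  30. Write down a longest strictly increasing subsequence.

5, 6, 7, 8, 9, 30

Patience tails give the LIS length; then backtrack through the dp parents:
6 → extends → [6]
5 → replaces 6 → [5]
4 → replaces 5 → [4]
8 → extends → [4, 8]
6 → replaces 8 → [4, 6]
7 → extends → [4, 6, 7]
7 → already a tail → [4, 6, 7]
8 → extends → [4, 6, 7, 8]
9 → extends → [4, 6, 7, 8, 9]
30 → extends → [4, 6, 7, 8, 9, 30]
Length 6; one witness is 5, 6, 7, 8, 9, 30.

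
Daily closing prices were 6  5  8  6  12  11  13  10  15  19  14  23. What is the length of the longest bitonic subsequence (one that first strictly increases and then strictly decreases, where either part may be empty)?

inc[i] = longest strictly increasing subsequence ending at i; dec[i] = longest strictly decreasing subsequence starting at i:
i:      1  2  3  4  5  6  7  8  9 10 11 12
a[i]:   6  5  8  6 12 11 13 10 15 19 14 23
inc:    1  1  2  2  3  3  4  3  5  6  5  7
dec:    2  1  2  1  3  2  2  1  2  2  1  1
Best peak at i=10 (value 19): inc=6, dec=2, length 6+2−1 = 7.

7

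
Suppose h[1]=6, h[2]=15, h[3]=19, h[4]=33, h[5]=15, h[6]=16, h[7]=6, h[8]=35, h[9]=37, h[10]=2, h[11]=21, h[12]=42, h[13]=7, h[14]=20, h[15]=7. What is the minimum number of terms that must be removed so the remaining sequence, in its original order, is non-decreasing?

Fewest deletions = n − (longest non-decreasing subsequence).
i:      1  2  3  4  5  6  7  8  9 10 11 12 13 14 15
h[i]:   6 15 19 33 15 16  6 35 37  2 21 42  7 20  7
dp:     1  2  3  4  3  4  2  5  6  1  5  7  3  5  4
max dp = 7, so deletions = 15 − 7 = 8.

8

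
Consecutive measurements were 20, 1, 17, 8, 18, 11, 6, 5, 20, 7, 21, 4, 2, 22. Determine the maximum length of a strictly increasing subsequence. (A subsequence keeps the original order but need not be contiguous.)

6

Let dp[i] be the length of the longest such subsequence ending at index i:
i:      1  2  3  4  5  6  7  8  9 10 11 12 13 14
a[i]:  20  1 17  8 18 11  6  5 20  7 21  4  2 22
dp:     1  1  2  2  3  3  2  2  4  3  5  2  2  6
Maximum dp value is 6.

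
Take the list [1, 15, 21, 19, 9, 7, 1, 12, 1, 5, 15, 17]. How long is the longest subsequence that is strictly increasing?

5

Let dp[i] be the length of the longest such subsequence ending at index i:
i:      1  2  3  4  5  6  7  8  9 10 11 12
a[i]:   1 15 21 19  9  7  1 12  1  5 15 17
dp:     1  2  3  3  2  2  1  3  1  2  4  5
Maximum dp value is 5.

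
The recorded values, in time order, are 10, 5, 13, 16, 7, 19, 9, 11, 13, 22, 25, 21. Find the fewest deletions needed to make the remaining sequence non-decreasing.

Fewest deletions = n − (longest non-decreasing subsequence).
Patience tails:
10 → extends → [10]
5 → replaces 10 → [5]
13 → extends → [5, 13]
16 → extends → [5, 13, 16]
7 → replaces 13 → [5, 7, 16]
19 → extends → [5, 7, 16, 19]
9 → replaces 16 → [5, 7, 9, 19]
11 → replaces 19 → [5, 7, 9, 11]
13 → extends → [5, 7, 9, 11, 13]
22 → extends → [5, 7, 9, 11, 13, 22]
25 → extends → [5, 7, 9, 11, 13, 22, 25]
21 → replaces 22 → [5, 7, 9, 11, 13, 21, 25]
Longest non-decreasing subsequence has length 7, so deletions = 12 − 7 = 5.

5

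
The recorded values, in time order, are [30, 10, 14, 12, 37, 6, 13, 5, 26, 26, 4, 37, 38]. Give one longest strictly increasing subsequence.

10, 12, 13, 26, 37, 38

Patience tails give the LIS length; then backtrack through the dp parents:
30 → extends → [30]
10 → replaces 30 → [10]
14 → extends → [10, 14]
12 → replaces 14 → [10, 12]
37 → extends → [10, 12, 37]
6 → replaces 10 → [6, 12, 37]
13 → replaces 37 → [6, 12, 13]
5 → replaces 6 → [5, 12, 13]
26 → extends → [5, 12, 13, 26]
26 → already a tail → [5, 12, 13, 26]
4 → replaces 5 → [4, 12, 13, 26]
37 → extends → [4, 12, 13, 26, 37]
38 → extends → [4, 12, 13, 26, 37, 38]
Length 6; one witness is 10, 12, 13, 26, 37, 38.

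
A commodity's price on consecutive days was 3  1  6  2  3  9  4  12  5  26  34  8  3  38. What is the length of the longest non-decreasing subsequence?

8

Let dp[i] be the length of the longest such subsequence ending at index i:
i:      1  2  3  4  5  6  7  8  9 10 11 12 13 14
a[i]:   3  1  6  2  3  9  4 12  5 26 34  8  3 38
dp:     1  1  2  2  3  4  4  5  5  6  7  6  4  8
Maximum dp value is 8.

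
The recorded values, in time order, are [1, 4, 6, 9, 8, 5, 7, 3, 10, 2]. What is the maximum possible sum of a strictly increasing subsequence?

Let S[i] be the best sum of a strictly increasing subsequence ending at i:
i:      1  2  3  4  5  6  7  8  9 10
a[i]:   1  4  6  9  8  5  7  3 10  2
S:      1  5 11 20 19 10 18  4 30  3
Maximum is 30 (e.g. 1 + 4 + 6 + 9 + 10).

30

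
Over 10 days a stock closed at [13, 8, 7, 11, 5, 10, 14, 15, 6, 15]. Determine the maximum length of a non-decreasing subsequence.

5

Track the smallest tail for each achievable length (allowing ties):
13 → extends → [13]
8 → replaces 13 → [8]
7 → replaces 8 → [7]
11 → extends → [7, 11]
5 → replaces 7 → [5, 11]
10 → replaces 11 → [5, 10]
14 → extends → [5, 10, 14]
15 → extends → [5, 10, 14, 15]
6 → replaces 10 → [5, 6, 14, 15]
15 → extends → [5, 6, 14, 15, 15]
Five tails, so the longest non-decreasing subsequence has length 5 (e.g. 8, 11, 14, 15, 15).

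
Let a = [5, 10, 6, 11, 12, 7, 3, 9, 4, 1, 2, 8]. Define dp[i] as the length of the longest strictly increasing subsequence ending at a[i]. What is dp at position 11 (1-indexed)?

2

dp[i] = 1 + max{dp[j] : j<i, a[j]<a[i]} (or 1 if no such j):
i:      1  2  3  4  5  6  7  8  9 10 11 12
a[i]:   5 10  6 11 12  7  3  9  4  1  2  8
dp:     1  2  2  3  4  3  1  4  2  1  2  4
At index 11 the value is 2.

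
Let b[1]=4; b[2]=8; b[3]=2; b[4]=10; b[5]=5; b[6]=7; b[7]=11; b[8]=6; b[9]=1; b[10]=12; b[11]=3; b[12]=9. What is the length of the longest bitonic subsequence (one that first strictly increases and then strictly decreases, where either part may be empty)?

inc[i] = longest strictly increasing subsequence ending at i; dec[i] = longest strictly decreasing subsequence starting at i:
i:      1  2  3  4  5  6  7  8  9 10 11 12
b[i]:   4  8  2 10  5  7 11  6  1 12  3  9
inc:    1  2  1  3  2  3  4  3  1  5  2  4
dec:    3  4  2  4  2  3  3  2  1  2  1  1
Best peak at i=4 (value 10): inc=3, dec=4, length 3+4−1 = 6.

6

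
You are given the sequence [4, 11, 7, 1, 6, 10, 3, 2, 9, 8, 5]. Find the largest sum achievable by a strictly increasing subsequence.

Let S[i] be the best sum of a strictly increasing subsequence ending at i:
i:      1  2  3  4  5  6  7  8  9 10 11
a[i]:   4 11  7  1  6 10  3  2  9  8  5
S:      4 15 11  1 10 21  4  3 20 19  9
Maximum is 21 (e.g. 4 + 7 + 10).

21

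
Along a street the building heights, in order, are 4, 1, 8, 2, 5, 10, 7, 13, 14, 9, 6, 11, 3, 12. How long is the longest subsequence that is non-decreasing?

Let dp[i] be the length of the longest such subsequence ending at index i:
i:      1  2  3  4  5  6  7  8  9 10 11 12 13 14
a[i]:   4  1  8  2  5 10  7 13 14  9  6 11  3 12
dp:     1  1  2  2  3  4  4  5  6  5  4  6  3  7
Maximum dp value is 7.

7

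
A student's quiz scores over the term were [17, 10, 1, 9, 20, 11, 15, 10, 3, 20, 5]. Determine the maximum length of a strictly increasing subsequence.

5

Track the smallest tail for each achievable length (strict):
17 → extends → [17]
10 → replaces 17 → [10]
1 → replaces 10 → [1]
9 → extends → [1, 9]
20 → extends → [1, 9, 20]
11 → replaces 20 → [1, 9, 11]
15 → extends → [1, 9, 11, 15]
10 → replaces 11 → [1, 9, 10, 15]
3 → replaces 9 → [1, 3, 10, 15]
20 → extends → [1, 3, 10, 15, 20]
5 → replaces 10 → [1, 3, 5, 15, 20]
Five tails, so the longest strictly increasing subsequence has length 5 (e.g. 1, 9, 11, 15, 20).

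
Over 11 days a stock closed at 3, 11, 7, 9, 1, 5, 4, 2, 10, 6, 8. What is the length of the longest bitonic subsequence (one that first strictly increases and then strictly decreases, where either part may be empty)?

6

inc[i] = longest strictly increasing subsequence ending at i; dec[i] = longest strictly decreasing subsequence starting at i:
i:      1  2  3  4  5  6  7  8  9 10 11
a[i]:   3 11  7  9  1  5  4  2 10  6  8
inc:    1  2  2  3  1  2  2  2  4  3  4
dec:    2  5  4  4  1  3  2  1  2  1  1
Best peak at i=2 (value 11): inc=2, dec=5, length 2+5−1 = 6.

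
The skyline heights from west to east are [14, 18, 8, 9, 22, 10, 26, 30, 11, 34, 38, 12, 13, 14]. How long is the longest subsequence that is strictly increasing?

7

Track the smallest tail for each achievable length (strict):
14 → extends → [14]
18 → extends → [14, 18]
8 → replaces 14 → [8, 18]
9 → replaces 18 → [8, 9]
22 → extends → [8, 9, 22]
10 → replaces 22 → [8, 9, 10]
26 → extends → [8, 9, 10, 26]
30 → extends → [8, 9, 10, 26, 30]
11 → replaces 26 → [8, 9, 10, 11, 30]
34 → extends → [8, 9, 10, 11, 30, 34]
38 → extends → [8, 9, 10, 11, 30, 34, 38]
12 → replaces 30 → [8, 9, 10, 11, 12, 34, 38]
13 → replaces 34 → [8, 9, 10, 11, 12, 13, 38]
14 → replaces 38 → [8, 9, 10, 11, 12, 13, 14]
Seven tails, so the longest strictly increasing subsequence has length 7 (e.g. 14, 18, 22, 26, 30, 34, 38).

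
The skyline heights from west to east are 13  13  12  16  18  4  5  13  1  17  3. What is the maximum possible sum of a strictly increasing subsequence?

Let S[i] be the best sum of a strictly increasing subsequence ending at i:
i:      1  2  3  4  5  6  7  8  9 10 11
a[i]:  13 13 12 16 18  4  5 13  1 17  3
S:     13 13 12 29 47  4  9 25  1 46  4
Maximum is 47 (e.g. 13 + 16 + 18).

47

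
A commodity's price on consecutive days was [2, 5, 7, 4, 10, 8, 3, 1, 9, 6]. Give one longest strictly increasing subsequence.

Patience tails give the LIS length; then backtrack through the dp parents:
2 → extends → [2]
5 → extends → [2, 5]
7 → extends → [2, 5, 7]
4 → replaces 5 → [2, 4, 7]
10 → extends → [2, 4, 7, 10]
8 → replaces 10 → [2, 4, 7, 8]
3 → replaces 4 → [2, 3, 7, 8]
1 → replaces 2 → [1, 3, 7, 8]
9 → extends → [1, 3, 7, 8, 9]
6 → replaces 7 → [1, 3, 6, 8, 9]
Length 5; one witness is 2, 5, 7, 8, 9.

2, 5, 7, 8, 9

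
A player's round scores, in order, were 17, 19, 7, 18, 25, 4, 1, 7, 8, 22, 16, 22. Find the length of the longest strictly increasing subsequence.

Track the smallest tail for each achievable length (strict):
17 → extends → [17]
19 → extends → [17, 19]
7 → replaces 17 → [7, 19]
18 → replaces 19 → [7, 18]
25 → extends → [7, 18, 25]
4 → replaces 7 → [4, 18, 25]
1 → replaces 4 → [1, 18, 25]
7 → replaces 18 → [1, 7, 25]
8 → replaces 25 → [1, 7, 8]
22 → extends → [1, 7, 8, 22]
16 → replaces 22 → [1, 7, 8, 16]
22 → extends → [1, 7, 8, 16, 22]
Five tails, so the longest strictly increasing subsequence has length 5 (e.g. 4, 7, 8, 16, 22).

5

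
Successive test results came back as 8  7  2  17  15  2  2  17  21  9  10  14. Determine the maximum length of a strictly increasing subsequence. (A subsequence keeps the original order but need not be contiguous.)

4

Track the smallest tail for each achievable length (strict):
8 → extends → [8]
7 → replaces 8 → [7]
2 → replaces 7 → [2]
17 → extends → [2, 17]
15 → replaces 17 → [2, 15]
2 → already a tail → [2, 15]
2 → already a tail → [2, 15]
17 → extends → [2, 15, 17]
21 → extends → [2, 15, 17, 21]
9 → replaces 15 → [2, 9, 17, 21]
10 → replaces 17 → [2, 9, 10, 21]
14 → replaces 21 → [2, 9, 10, 14]
Four tails, so the longest strictly increasing subsequence has length 4 (e.g. 8, 15, 17, 21).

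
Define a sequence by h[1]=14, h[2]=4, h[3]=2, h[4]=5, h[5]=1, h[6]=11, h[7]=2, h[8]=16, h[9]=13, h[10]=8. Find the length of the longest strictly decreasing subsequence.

4

Let dp[i] be the longest strictly decreasing subsequence ending at i:
i:      1  2  3  4  5  6  7  8  9 10
h[i]:  14  4  2  5  1 11  2 16 13  8
dp:     1  2  3  2  4  2  3  1  2  3
Maximum is 4.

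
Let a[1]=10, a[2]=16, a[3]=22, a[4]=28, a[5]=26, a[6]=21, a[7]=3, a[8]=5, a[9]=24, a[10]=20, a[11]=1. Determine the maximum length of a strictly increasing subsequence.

4

Track the smallest tail for each achievable length (strict):
10 → extends → [10]
16 → extends → [10, 16]
22 → extends → [10, 16, 22]
28 → extends → [10, 16, 22, 28]
26 → replaces 28 → [10, 16, 22, 26]
21 → replaces 22 → [10, 16, 21, 26]
3 → replaces 10 → [3, 16, 21, 26]
5 → replaces 16 → [3, 5, 21, 26]
24 → replaces 26 → [3, 5, 21, 24]
20 → replaces 21 → [3, 5, 20, 24]
1 → replaces 3 → [1, 5, 20, 24]
Four tails, so the longest strictly increasing subsequence has length 4 (e.g. 10, 16, 22, 28).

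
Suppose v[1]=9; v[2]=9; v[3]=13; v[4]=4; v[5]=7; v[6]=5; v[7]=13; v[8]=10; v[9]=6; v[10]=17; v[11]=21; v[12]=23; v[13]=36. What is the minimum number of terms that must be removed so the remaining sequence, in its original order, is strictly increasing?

6

Fewest deletions = n − (longest strictly increasing subsequence).
Patience tails:
9 → extends → [9]
9 → already a tail → [9]
13 → extends → [9, 13]
4 → replaces 9 → [4, 13]
7 → replaces 13 → [4, 7]
5 → replaces 7 → [4, 5]
13 → extends → [4, 5, 13]
10 → replaces 13 → [4, 5, 10]
6 → replaces 10 → [4, 5, 6]
17 → extends → [4, 5, 6, 17]
21 → extends → [4, 5, 6, 17, 21]
23 → extends → [4, 5, 6, 17, 21, 23]
36 → extends → [4, 5, 6, 17, 21, 23, 36]
Longest strictly increasing subsequence has length 7, so deletions = 13 − 7 = 6.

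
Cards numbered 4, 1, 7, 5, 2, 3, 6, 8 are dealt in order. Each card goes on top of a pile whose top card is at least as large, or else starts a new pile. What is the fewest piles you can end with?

5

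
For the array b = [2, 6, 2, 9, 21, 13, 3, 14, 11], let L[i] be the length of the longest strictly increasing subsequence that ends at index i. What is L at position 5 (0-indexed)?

4

dp[i] = 1 + max{dp[j] : j<i, b[j]<b[i]} (or 1 if no such j):
i:      0  1  2  3  4  5  6  7  8
b[i]:   2  6  2  9 21 13  3 14 11
dp:     1  2  1  3  4  4  2  5  4
At index 5 the value is 4.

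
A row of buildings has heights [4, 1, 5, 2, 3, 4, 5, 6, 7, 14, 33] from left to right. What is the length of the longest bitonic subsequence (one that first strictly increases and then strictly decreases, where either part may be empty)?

9

inc[i] = longest strictly increasing subsequence ending at i; dec[i] = longest strictly decreasing subsequence starting at i:
i:      1  2  3  4  5  6  7  8  9 10 11
a[i]:   4  1  5  2  3  4  5  6  7 14 33
inc:    1  1  2  2  3  4  5  6  7  8  9
dec:    2  1  2  1  1  1  1  1  1  1  1
Best peak at i=11 (value 33): inc=9, dec=1, length 9+1−1 = 9.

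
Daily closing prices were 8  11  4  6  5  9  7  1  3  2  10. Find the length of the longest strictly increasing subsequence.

Let dp[i] be the length of the longest such subsequence ending at index i:
i:      1  2  3  4  5  6  7  8  9 10 11
a[i]:   8 11  4  6  5  9  7  1  3  2 10
dp:     1  2  1  2  2  3  3  1  2  2  4
Maximum dp value is 4.

4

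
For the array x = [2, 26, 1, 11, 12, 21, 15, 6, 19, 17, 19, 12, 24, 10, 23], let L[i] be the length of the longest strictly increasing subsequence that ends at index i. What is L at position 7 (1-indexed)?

dp[i] = 1 + max{dp[j] : j<i, x[j]<x[i]} (or 1 if no such j):
i:      1  2  3  4  5  6  7  8  9 10 11 12 13 14 15
x[i]:   2 26  1 11 12 21 15  6 19 17 19 12 24 10 23
dp:     1  2  1  2  3  4  4  2  5  5  6  3  7  3  7
At index 7 the value is 4.

4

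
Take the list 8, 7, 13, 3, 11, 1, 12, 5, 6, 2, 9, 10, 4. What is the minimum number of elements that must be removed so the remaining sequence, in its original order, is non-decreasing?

8

Fewest deletions = n − (longest non-decreasing subsequence).
Patience tails:
8 → extends → [8]
7 → replaces 8 → [7]
13 → extends → [7, 13]
3 → replaces 7 → [3, 13]
11 → replaces 13 → [3, 11]
1 → replaces 3 → [1, 11]
12 → extends → [1, 11, 12]
5 → replaces 11 → [1, 5, 12]
6 → replaces 12 → [1, 5, 6]
2 → replaces 5 → [1, 2, 6]
9 → extends → [1, 2, 6, 9]
10 → extends → [1, 2, 6, 9, 10]
4 → replaces 6 → [1, 2, 4, 9, 10]
Longest non-decreasing subsequence has length 5, so deletions = 13 − 5 = 8.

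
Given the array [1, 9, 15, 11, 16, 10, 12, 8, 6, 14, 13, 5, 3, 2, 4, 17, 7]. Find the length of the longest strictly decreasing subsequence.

Negate each value so 'decreasing' becomes 'increasing', then run patience tails on the negated sequence:
-1 → extends → [-1]
-9 → replaces -1 → [-9]
-15 → replaces -9 → [-15]
-11 → extends → [-15, -11]
-16 → replaces -15 → [-16, -11]
-10 → extends → [-16, -11, -10]
-12 → replaces -11 → [-16, -12, -10]
-8 → extends → [-16, -12, -10, -8]
-6 → extends → [-16, -12, -10, -8, -6]
-14 → replaces -12 → [-16, -14, -10, -8, -6]
-13 → replaces -10 → [-16, -14, -13, -8, -6]
-5 → extends → [-16, -14, -13, -8, -6, -5]
-3 → extends → [-16, -14, -13, -8, -6, -5, -3]
-2 → extends → [-16, -14, -13, -8, -6, -5, -3, -2]
-4 → replaces -3 → [-16, -14, -13, -8, -6, -5, -4, -2]
-17 → replaces -16 → [-17, -14, -13, -8, -6, -5, -4, -2]
-7 → replaces -6 → [-17, -14, -13, -8, -7, -5, -4, -2]
Eight tails, so the longest strictly decreasing subsequence of the original has length 8.

8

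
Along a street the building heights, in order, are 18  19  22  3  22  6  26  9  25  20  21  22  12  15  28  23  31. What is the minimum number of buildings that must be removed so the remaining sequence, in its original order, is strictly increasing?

Fewest deletions = n − (longest strictly increasing subsequence).
i:      1  2  3  4  5  6  7  8  9 10 11 12 13 14 15 16 17
a[i]:  18 19 22  3 22  6 26  9 25 20 21 22 12 15 28 23 31
dp:     1  2  3  1  3  2  4  3  4  4  5  6  4  5  7  7  8
max dp = 8, so deletions = 17 − 8 = 9.

9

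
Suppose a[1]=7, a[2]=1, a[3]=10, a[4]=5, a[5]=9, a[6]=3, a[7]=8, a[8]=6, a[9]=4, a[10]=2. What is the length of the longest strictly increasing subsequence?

3

Track the smallest tail for each achievable length (strict):
7 → extends → [7]
1 → replaces 7 → [1]
10 → extends → [1, 10]
5 → replaces 10 → [1, 5]
9 → extends → [1, 5, 9]
3 → replaces 5 → [1, 3, 9]
8 → replaces 9 → [1, 3, 8]
6 → replaces 8 → [1, 3, 6]
4 → replaces 6 → [1, 3, 4]
2 → replaces 3 → [1, 2, 4]
Three tails, so the longest strictly increasing subsequence has length 3 (e.g. 1, 5, 9).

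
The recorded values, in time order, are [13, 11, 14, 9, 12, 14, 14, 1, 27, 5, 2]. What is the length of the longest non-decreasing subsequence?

Track the smallest tail for each achievable length (allowing ties):
13 → extends → [13]
11 → replaces 13 → [11]
14 → extends → [11, 14]
9 → replaces 11 → [9, 14]
12 → replaces 14 → [9, 12]
14 → extends → [9, 12, 14]
14 → extends → [9, 12, 14, 14]
1 → replaces 9 → [1, 12, 14, 14]
27 → extends → [1, 12, 14, 14, 27]
5 → replaces 12 → [1, 5, 14, 14, 27]
2 → replaces 5 → [1, 2, 14, 14, 27]
Five tails, so the longest non-decreasing subsequence has length 5 (e.g. 13, 14, 14, 14, 27).

5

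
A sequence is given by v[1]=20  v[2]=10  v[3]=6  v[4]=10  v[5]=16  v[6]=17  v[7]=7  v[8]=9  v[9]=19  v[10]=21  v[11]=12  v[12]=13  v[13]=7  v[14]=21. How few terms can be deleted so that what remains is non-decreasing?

Fewest deletions = n − (longest non-decreasing subsequence).
Patience tails:
20 → extends → [20]
10 → replaces 20 → [10]
6 → replaces 10 → [6]
10 → extends → [6, 10]
16 → extends → [6, 10, 16]
17 → extends → [6, 10, 16, 17]
7 → replaces 10 → [6, 7, 16, 17]
9 → replaces 16 → [6, 7, 9, 17]
19 → extends → [6, 7, 9, 17, 19]
21 → extends → [6, 7, 9, 17, 19, 21]
12 → replaces 17 → [6, 7, 9, 12, 19, 21]
13 → replaces 19 → [6, 7, 9, 12, 13, 21]
7 → replaces 9 → [6, 7, 7, 12, 13, 21]
21 → extends → [6, 7, 7, 12, 13, 21, 21]
Longest non-decreasing subsequence has length 7, so deletions = 14 − 7 = 7.

7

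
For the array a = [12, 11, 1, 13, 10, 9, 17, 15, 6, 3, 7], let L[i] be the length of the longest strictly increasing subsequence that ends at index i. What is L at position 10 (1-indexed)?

dp[i] = 1 + max{dp[j] : j<i, a[j]<a[i]} (or 1 if no such j):
i:      1  2  3  4  5  6  7  8  9 10 11
a[i]:  12 11  1 13 10  9 17 15  6  3  7
dp:     1  1  1  2  2  2  3  3  2  2  3
At index 10 the value is 2.

2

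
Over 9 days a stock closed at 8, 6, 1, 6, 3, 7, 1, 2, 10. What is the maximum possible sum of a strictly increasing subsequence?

Let S[i] be the best sum of a strictly increasing subsequence ending at i:
i:      1  2  3  4  5  6  7  8  9
a[i]:   8  6  1  6  3  7  1  2 10
S:      8  6  1  7  4 14  1  3 24
Maximum is 24 (e.g. 1 + 6 + 7 + 10).

24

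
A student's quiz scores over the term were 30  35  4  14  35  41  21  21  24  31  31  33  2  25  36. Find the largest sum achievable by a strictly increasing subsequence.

163

Let S[i] be the best sum of a strictly increasing subsequence ending at i:
i:       1   2   3   4   5   6   7   8   9  10  11  12  13  14  15
a[i]:   30  35   4  14  35  41  21  21  24  31  31  33   2  25  36
S:      30  65   4  18  65 106  39  39  63  94  94 127   2  88 163
Maximum is 163 (e.g. 4 + 14 + 21 + 24 + 31 + 33 + 36).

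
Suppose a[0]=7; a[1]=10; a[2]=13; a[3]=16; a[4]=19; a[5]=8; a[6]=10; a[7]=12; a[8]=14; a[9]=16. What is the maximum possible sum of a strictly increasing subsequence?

67

Let S[i] be the best sum of a strictly increasing subsequence ending at i:
i:      0  1  2  3  4  5  6  7  8  9
a[i]:   7 10 13 16 19  8 10 12 14 16
S:      7 17 30 46 65 15 25 37 51 67
Maximum is 67 (e.g. 7 + 8 + 10 + 12 + 14 + 16).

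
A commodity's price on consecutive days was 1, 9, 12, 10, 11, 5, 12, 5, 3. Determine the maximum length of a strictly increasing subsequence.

5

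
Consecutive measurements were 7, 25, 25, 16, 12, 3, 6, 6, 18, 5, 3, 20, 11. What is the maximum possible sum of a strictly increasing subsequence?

Let S[i] be the best sum of a strictly increasing subsequence ending at i:
i:      1  2  3  4  5  6  7  8  9 10 11 12 13
a[i]:   7 25 25 16 12  3  6  6 18  5  3 20 11
S:      7 32 32 23 19  3  9  9 41  8  3 61 20
Maximum is 61 (e.g. 7 + 16 + 18 + 20).

61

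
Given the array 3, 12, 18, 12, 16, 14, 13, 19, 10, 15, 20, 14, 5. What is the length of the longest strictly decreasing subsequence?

Negate each value so 'decreasing' becomes 'increasing', then run patience tails on the negated sequence:
-3 → extends → [-3]
-12 → replaces -3 → [-12]
-18 → replaces -12 → [-18]
-12 → extends → [-18, -12]
-16 → replaces -12 → [-18, -16]
-14 → extends → [-18, -16, -14]
-13 → extends → [-18, -16, -14, -13]
-19 → replaces -18 → [-19, -16, -14, -13]
-10 → extends → [-19, -16, -14, -13, -10]
-15 → replaces -14 → [-19, -16, -15, -13, -10]
-20 → replaces -19 → [-20, -16, -15, -13, -10]
-14 → replaces -13 → [-20, -16, -15, -14, -10]
-5 → extends → [-20, -16, -15, -14, -10, -5]
Six tails, so the longest strictly decreasing subsequence of the original has length 6.

6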